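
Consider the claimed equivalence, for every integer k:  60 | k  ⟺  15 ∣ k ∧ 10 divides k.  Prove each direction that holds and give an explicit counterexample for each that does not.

(⇐) This fails: take k = 30. Both 15 ∣ 30 and 10 ∣ 30, yet 30 is not a multiple of 60 (since 30 = 0·60 + 30), so 60 ∤ 30.

(⇒) If 60 ∣ k, write k = 60q. Since 60 = 4·15, k = 15·(4q), so 15 ∣ k; and since 60 = 6·10, k = 10·(6q), so 10 ∣ k.

(⇒) holds; (⇐) fails.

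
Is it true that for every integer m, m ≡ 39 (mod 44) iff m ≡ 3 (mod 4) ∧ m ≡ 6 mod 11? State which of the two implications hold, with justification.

(⟹) Suppose m ≡ 39 (mod 44); write m = 44j + 39. Since 4 ∣ 44, reducing mod 4 gives m ≡ 39 ≡ 3 (mod 4); since 11 ∣ 44, reducing mod 11 gives m ≡ 39 ≡ 6 (mod 11).

(⟸) Conversely, if m ≡ 3 (mod 4) and m ≡ 6 (mod 11), then by the Chinese remainder theorem m ≡ 39 (mod 44). This is exactly m ≡ 39 (mod 44).

Both implications hold.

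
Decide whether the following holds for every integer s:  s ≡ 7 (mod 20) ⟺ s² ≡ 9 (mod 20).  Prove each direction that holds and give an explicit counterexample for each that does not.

(⇒) Suppose s ≡ 7 (mod 20). Write s = 20j + 7. Then (20j + 7)² = 400j² + 280j + 49 = 20(20j² + 14j + 2) + 9, so s² ≡ 9 (mod 20).

(⇐) This fails: take s = 3. Then 3² = 9 ≡ 9 (mod 20), yet 3 ≡ 3 (mod 20), not 7.

Only the forward direction holds.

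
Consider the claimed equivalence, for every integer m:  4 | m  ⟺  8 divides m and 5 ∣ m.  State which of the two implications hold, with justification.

Forward direction. This fails: take m = 4. Certainly 4 ∣ 4, but 8 ∤ 4.

Converse. Suppose 8 ∣ m and 5 ∣ m. Any common multiple of 8 and 5 is a multiple of their lcm; here gcd(8, 5) = 1, so lcm(8, 5) = 8·5 = 40, so 40 ∣ m. Since 4 ∣ 40, it follows that 4 ∣ m.

Only the reverse direction holds.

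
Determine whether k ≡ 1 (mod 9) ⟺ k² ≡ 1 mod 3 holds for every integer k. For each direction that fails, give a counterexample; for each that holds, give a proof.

(⇒) holds; (⇐) fails.

(⇒) Suppose k ≡ 1 (mod 9). Then k² ≡ 1² = 1 (mod 9), and since 3 ∣ 9, also k² ≡ 1 (mod 3).

(⇐) This fails: take k = 2. Then 2² = 4 ≡ 1 (mod 3), yet 2 ≡ 2 (mod 9), not 1.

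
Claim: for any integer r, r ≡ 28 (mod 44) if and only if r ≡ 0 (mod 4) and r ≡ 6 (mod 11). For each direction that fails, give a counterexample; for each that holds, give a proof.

(⟹) Suppose r ≡ 28 (mod 44); write r = 44j + 28. Since 4 ∣ 44, reducing mod 4 gives r ≡ 28 ≡ 0 (mod 4); since 11 ∣ 44, reducing mod 11 gives r ≡ 28 ≡ 6 (mod 11).

(⟸) Conversely, if r ≡ 0 (mod 4) and r ≡ 6 (mod 11), then by the Chinese remainder theorem r ≡ 28 (mod 44). This is exactly r ≡ 28 (mod 44).

Both implications hold.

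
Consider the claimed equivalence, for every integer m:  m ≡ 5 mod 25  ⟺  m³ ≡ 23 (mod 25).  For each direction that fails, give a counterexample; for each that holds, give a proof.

(⇒) fails and (⇐) fails.

(→) This fails: take m = 5. Then 5 ≡ 5 (mod 25), but 5³ = 125 ≡ 0 (mod 25), not 23.

(←) This fails: take m = 22. Then 22³ = 10648 ≡ 23 (mod 25), yet 22 ≡ 22 (mod 25), not 5.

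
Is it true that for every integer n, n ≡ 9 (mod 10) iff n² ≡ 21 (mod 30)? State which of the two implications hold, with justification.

(⟹) This fails: take n = 19. Then 19 ≡ 9 (mod 10), but 19² = 361 ≡ 1 (mod 30), not 21.

(⟸) This fails: take n = 21. Then 21² = 441 ≡ 21 (mod 30), yet 21 ≡ 1 (mod 10), not 9.

(⇒) fails and (⇐) fails.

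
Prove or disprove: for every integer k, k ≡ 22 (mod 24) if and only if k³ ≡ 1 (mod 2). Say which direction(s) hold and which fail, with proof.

(⇒) This fails: take k = 22. Then 22 ≡ 22 (mod 24), but 22³ = 10648 ≡ 0 (mod 2), not 1.

(⇐) This fails: take k = 1. Then 1³ = 1 ≡ 1 (mod 2), yet 1 ≡ 1 (mod 24), not 22.

Both directions fail.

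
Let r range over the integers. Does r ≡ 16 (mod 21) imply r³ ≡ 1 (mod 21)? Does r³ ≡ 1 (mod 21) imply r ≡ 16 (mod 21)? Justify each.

(⇒) Suppose r ≡ 16 (mod 21). Write r = 21j + 16. Then (21j + 16)³ = 9261j³ + 21168j² + 16128j + 4096 = 21(441j³ + 1008j² + 768j + 195) + 1, so r³ ≡ 1 (mod 21).

(⇐) This fails: take r = 1. Then 1³ = 1 ≡ 1 (mod 21), yet 1 ≡ 1 (mod 21), not 16.

(⇒) holds; (⇐) fails.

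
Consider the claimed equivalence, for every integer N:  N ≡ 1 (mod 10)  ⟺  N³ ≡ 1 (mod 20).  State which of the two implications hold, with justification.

(⇒) This fails: take N = 11. Then 11 ≡ 1 (mod 10), but 11³ = 1331 ≡ 11 (mod 20), not 1.

(⇐) Conversely, the residues r modulo 20 with r³ ≡ 1 (mod 20) are exactly {1}, and each is ≡ 1 (mod 10).

(⇒) fails; (⇐) holds.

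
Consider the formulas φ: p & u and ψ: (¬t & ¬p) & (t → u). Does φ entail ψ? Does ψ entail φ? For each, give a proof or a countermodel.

[⇒] This fails. Under p = T, u = T, t = F, the left side is true but the right side is false.

[⇐] This fails. Under p = F, u = F, t = F, the left side is false but the right side is true.

Neither direction holds.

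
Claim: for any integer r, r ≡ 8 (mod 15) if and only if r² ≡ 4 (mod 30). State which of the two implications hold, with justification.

Neither implication holds.

(→) This fails: take r = 23. Then 23 ≡ 8 (mod 15), but 23² = 529 ≡ 19 (mod 30), not 4.

(←) This fails: take r = 2. Then 2² = 4 ≡ 4 (mod 30), yet 2 ≡ 2 (mod 15), not 8.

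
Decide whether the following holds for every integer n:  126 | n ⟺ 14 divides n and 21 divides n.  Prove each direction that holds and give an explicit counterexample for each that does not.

The forward direction holds; the converse fails.

Forward direction. If 126 ∣ n, write n = 126q. Since 126 = 9·14, n = 14·(9q), so 14 ∣ n; and since 126 = 6·21, n = 21·(6q), so 21 ∣ n.

Converse. This fails: take n = 42. Both 14 ∣ 42 and 21 ∣ 42, yet 42 is not a multiple of 126 (since 42 = 0·126 + 42), so 126 ∤ 42.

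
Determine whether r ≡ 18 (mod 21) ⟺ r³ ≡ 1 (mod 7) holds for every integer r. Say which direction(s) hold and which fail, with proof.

[⇐] This fails: take r = 1. Then 1³ = 1 ≡ 1 (mod 7), yet 1 ≡ 1 (mod 21), not 18.

[⇒] Suppose r ≡ 18 (mod 21). Then r³ ≡ 18³ = 5832 (mod 21), and since 7 ∣ 21, also r³ ≡ 1 (mod 7).

Only the forward implication holds.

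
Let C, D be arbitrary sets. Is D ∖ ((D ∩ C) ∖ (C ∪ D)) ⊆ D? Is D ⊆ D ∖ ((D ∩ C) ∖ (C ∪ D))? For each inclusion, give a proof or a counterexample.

Both inclusions hold; the sets are equal.

(⊆) Let x ∈ D ∖ ((D ∩ C) ∖ (C ∪ D)). Then either x ∈ D and x ∉ C; or x ∈ C ∩ D. In each case x ∈ D, so D ∖ ((D ∩ C) ∖ (C ∪ D)) ⊆ D.

(⊇) Let x ∈ D. Then either x ∈ D and x ∉ C; or x ∈ C ∩ D. In each case x ∈ D ∖ ((D ∩ C) ∖ (C ∪ D)), so D ⊆ D ∖ ((D ∩ C) ∖ (C ∪ D)).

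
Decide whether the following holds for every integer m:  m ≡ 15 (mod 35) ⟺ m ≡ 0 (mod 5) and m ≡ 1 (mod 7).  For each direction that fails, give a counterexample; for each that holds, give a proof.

(⇒) Suppose m ≡ 15 (mod 35); write m = 35j + 15. Since 5 ∣ 35, reducing mod 5 gives m ≡ 15 ≡ 0 (mod 5); since 7 ∣ 35, reducing mod 7 gives m ≡ 15 ≡ 1 (mod 7).

(⇐) Conversely, if m ≡ 0 (mod 5) and m ≡ 1 (mod 7), then by the Chinese remainder theorem m ≡ 15 (mod 35). This is exactly m ≡ 15 (mod 35).

The biconditional holds.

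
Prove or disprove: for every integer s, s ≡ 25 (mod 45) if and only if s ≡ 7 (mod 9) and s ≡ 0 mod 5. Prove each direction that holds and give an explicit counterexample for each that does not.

Equivalent; both directions hold.

(⟸) If s ≡ 7 (mod 9) and s ≡ 0 (mod 5), then by the Chinese remainder theorem s ≡ 25 (mod 45). This is exactly s ≡ 25 (mod 45).

(⟹) Suppose s ≡ 25 (mod 45); write s = 45j + 25. Since 9 ∣ 45, reducing mod 9 gives s ≡ 25 ≡ 7 (mod 9); since 5 ∣ 45, reducing mod 5 gives s ≡ 25 ≡ 0 (mod 5).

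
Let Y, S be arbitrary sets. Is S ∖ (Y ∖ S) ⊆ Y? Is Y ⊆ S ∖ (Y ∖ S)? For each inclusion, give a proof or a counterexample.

(⊆) This inclusion fails. Take Y = ∅, S = {1}; then 1 ∈ S ∖ (Y ∖ S) but 1 ∉ Y.

(⊇) This inclusion fails. Take Y = {1}, S = ∅; then 1 ∈ Y but 1 ∉ S ∖ (Y ∖ S).

(⊆) fails and (⊇) fails.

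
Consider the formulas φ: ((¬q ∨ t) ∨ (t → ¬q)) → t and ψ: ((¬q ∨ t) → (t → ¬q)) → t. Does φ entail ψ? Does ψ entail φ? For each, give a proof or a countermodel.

Forward direction. Assume the antecedent. If t is true, ((¬q ∨ t) → (t → ¬q)) → t reduces to true regardless of the other variables. If t is false, the antecedent cannot hold. Either way ((¬q ∨ t) → (t → ¬q)) → t holds.

Converse. Assume the antecedent. If t is true, ((¬q ∨ t) ∨ (t → ¬q)) → t reduces to true regardless of the other variables. If t is false, the antecedent cannot hold. Either way ((¬q ∨ t) ∨ (t → ¬q)) → t holds.

Both directions hold; the statement is true.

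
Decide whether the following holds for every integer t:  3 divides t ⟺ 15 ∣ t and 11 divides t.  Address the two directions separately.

The forward direction fails; the converse holds.

(⟹) This fails: take t = 3. Certainly 3 ∣ 3, but 15 ∤ 3.

(⟸) Suppose 15 ∣ t and 11 ∣ t. Any common multiple of 15 and 11 is a multiple of their lcm; here gcd(15, 11) = 1, so lcm(15, 11) = 15·11 = 165, so 165 ∣ t. Since 3 ∣ 165, it follows that 3 ∣ t.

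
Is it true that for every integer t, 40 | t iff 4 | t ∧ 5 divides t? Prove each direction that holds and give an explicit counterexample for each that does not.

Not equivalent: only (⇒) holds.

[⇒] If 40 ∣ t, write t = 40q. Since 40 = 10·4, t = 4·(10q), so 4 ∣ t; and since 40 = 8·5, t = 5·(8q), so 5 ∣ t.

[⇐] This fails: take t = 20. Both 4 ∣ 20 and 5 ∣ 20, yet 20 is not a multiple of 40 (since 20 = 0·40 + 20), so 40 ∤ 20.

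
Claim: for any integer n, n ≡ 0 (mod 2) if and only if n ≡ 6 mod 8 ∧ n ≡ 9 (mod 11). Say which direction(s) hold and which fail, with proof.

(⟹) This fails: n = 0 gives 0 ≡ 0 (mod 2) but 0 ≡ 0 (mod 8), so the conjunction on the right does not hold.

(⟸) Conversely, if n ≡ 6 (mod 8) and n ≡ 9 (mod 11), then by the Chinese remainder theorem n ≡ 86 (mod 88). Since 86 ≡ 0 (mod 2) and 2 ∣ 88, we get n ≡ 0 (mod 2).

The forward direction fails; the converse holds.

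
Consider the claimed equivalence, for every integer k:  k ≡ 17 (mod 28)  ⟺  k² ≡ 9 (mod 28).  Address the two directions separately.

(⇒) holds; (⇐) fails.

(⇒) Suppose k ≡ 17 (mod 28). Write k = 28j + 17. Then (28j + 17)² = 784j² + 952j + 289 = 28(28j² + 34j + 10) + 9, so k² ≡ 9 (mod 28).

(⇐) This fails: take k = 3. Then 3² = 9 ≡ 9 (mod 28), yet 3 ≡ 3 (mod 28), not 17.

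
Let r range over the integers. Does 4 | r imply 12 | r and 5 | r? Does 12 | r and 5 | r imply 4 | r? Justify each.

(→) This fails: take r = 4. Certainly 4 ∣ 4, but 12 ∤ 4.

(←) Suppose 12 ∣ r and 5 ∣ r. Any common multiple of 12 and 5 is a multiple of their lcm; here gcd(12, 5) = 1, so lcm(12, 5) = 12·5 = 60, so 60 ∣ r. Since 4 ∣ 60, it follows that 4 ∣ r.

(⇒) fails; (⇐) holds.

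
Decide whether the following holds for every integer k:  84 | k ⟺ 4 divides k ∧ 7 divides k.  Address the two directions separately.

The forward direction holds; the converse fails.

(⟸) This fails: take k = 28. Both 4 ∣ 28 and 7 ∣ 28, yet 28 is not a multiple of 84 (since 28 = 0·84 + 28), so 84 ∤ 28.

(⟹) If 84 ∣ k, write k = 84q. Since 84 = 21·4, k = 4·(21q), so 4 ∣ k; and since 84 = 12·7, k = 7·(12q), so 7 ∣ k.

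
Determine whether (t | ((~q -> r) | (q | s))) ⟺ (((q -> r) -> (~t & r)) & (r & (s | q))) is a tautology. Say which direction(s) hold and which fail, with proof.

Only the converse holds.

(⇒) This fails. Under t = T, s = F, r = F, q = F, the left side is true but the right side is false.

(⇐) Assume the antecedent. If s is true, t | ((~q -> r) | (q | s)) reduces to true regardless of the other variables. If s is false, the antecedent forces (t = F, s = F, r = T, q = T), and t | ((~q -> r) | (q | s)) holds there. Either way t | ((~q -> r) | (q | s)) holds.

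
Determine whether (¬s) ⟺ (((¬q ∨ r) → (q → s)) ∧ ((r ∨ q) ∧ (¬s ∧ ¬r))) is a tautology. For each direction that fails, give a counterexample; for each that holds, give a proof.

Only the converse holds.

(⇐) Assume the antecedent. If r is true, the antecedent cannot hold. If r is false, the antecedent forces (r = F, q = T, s = F), and ¬s holds there. Either way ¬s holds.

(⇒) This fails. Under r = F, q = F, s = F, the left side is true but the right side is false.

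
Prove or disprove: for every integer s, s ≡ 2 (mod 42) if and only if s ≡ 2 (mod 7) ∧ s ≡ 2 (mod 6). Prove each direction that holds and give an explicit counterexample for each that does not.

The biconditional holds.

(⟹) Suppose s ≡ 2 (mod 42); write s = 42j + 2. Since 7 ∣ 42, reducing mod 7 gives s ≡ 2 (mod 7); since 6 ∣ 42, reducing mod 6 gives s ≡ 2 (mod 6).

(⟸) Conversely, if s ≡ 2 (mod 7) and s ≡ 2 (mod 6), then by the Chinese remainder theorem s ≡ 2 (mod 42). This is exactly s ≡ 2 (mod 42).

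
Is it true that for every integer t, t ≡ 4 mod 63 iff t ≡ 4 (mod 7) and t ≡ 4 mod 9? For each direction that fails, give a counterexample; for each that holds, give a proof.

The biconditional holds.

Forward direction. Suppose t ≡ 4 (mod 63); write t = 63j + 4. Since 7 ∣ 63, reducing mod 7 gives t ≡ 4 (mod 7); since 9 ∣ 63, reducing mod 9 gives t ≡ 4 (mod 9).

Converse. If t ≡ 4 (mod 7) and t ≡ 4 (mod 9), then by the Chinese remainder theorem t ≡ 4 (mod 63). This is exactly t ≡ 4 (mod 63).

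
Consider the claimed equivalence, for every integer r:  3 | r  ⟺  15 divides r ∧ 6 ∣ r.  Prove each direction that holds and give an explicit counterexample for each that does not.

(⇐) Suppose 15 ∣ r and 6 ∣ r. Any common multiple of 15 and 6 is a multiple of their lcm; here lcm(15, 6) = 15·6/gcd(15, 6) = 90/3 = 30, so 30 ∣ r. Since 3 ∣ 30, it follows that 3 ∣ r.

(⇒) This fails: take r = 3. Certainly 3 ∣ 3, but 15 ∤ 3.

Only the converse holds.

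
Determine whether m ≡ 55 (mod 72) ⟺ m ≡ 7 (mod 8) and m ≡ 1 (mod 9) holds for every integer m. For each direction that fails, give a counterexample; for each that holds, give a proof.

Both implications hold.

(⟸) If m ≡ 7 (mod 8) and m ≡ 1 (mod 9), then by the Chinese remainder theorem m ≡ 55 (mod 72). This is exactly m ≡ 55 (mod 72).

(⟹) Suppose m ≡ 55 (mod 72); write m = 72j + 55. Since 8 ∣ 72, reducing mod 8 gives m ≡ 55 ≡ 7 (mod 8); since 9 ∣ 72, reducing mod 9 gives m ≡ 55 ≡ 1 (mod 9).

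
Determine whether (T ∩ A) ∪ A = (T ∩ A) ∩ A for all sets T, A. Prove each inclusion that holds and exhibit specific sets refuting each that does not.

The sets are not equal: only the reverse inclusion holds.

(⟹) This inclusion fails. Take T = ∅, A = {1}; then 1 ∈ (T ∩ A) ∪ A but 1 ∉ (T ∩ A) ∩ A.

(⟸) Let x ∈ (T ∩ A) ∩ A. Then x ∈ T ∩ A, from which x ∈ (T ∩ A) ∪ A.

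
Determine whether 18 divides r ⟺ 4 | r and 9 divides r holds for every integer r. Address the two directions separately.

(→) This fails: take r = 18. Certainly 18 ∣ 18, but 4 ∤ 18.

(←) Suppose 4 ∣ r and 9 ∣ r. Any common multiple of 4 and 9 is a multiple of their lcm; here gcd(4, 9) = 1, so lcm(4, 9) = 4·9 = 36, so 36 ∣ r. Since 18 ∣ 36, it follows that 18 ∣ r.

Only the reverse direction holds.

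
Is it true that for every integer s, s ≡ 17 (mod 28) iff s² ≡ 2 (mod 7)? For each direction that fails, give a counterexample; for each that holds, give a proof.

Only the forward implication holds.

[⇒] Suppose s ≡ 17 (mod 28). Then s² ≡ 17² = 289 (mod 28), and since 7 ∣ 28, also s² ≡ 2 (mod 7).

[⇐] This fails: take s = 3. Then 3² = 9 ≡ 2 (mod 7), yet 3 ≡ 3 (mod 28), not 17.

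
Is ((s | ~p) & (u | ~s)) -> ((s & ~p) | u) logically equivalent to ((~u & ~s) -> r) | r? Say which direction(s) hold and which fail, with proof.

Neither implication holds.

Forward direction. This fails. Under u = F, s = F, p = T, r = F, the left side is true but the right side is false.

Converse. This fails. Under u = F, s = F, p = F, r = T, the left side is false but the right side is true.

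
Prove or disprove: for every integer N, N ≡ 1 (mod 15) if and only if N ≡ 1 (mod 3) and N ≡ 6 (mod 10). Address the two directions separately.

[⇒] This fails: N = 1 gives 1 ≡ 1 (mod 15) but 1 ≡ 1 (mod 10), so the conjunction on the right does not hold.

[⇐] Conversely, if N ≡ 1 (mod 3) and N ≡ 6 (mod 10), then by the Chinese remainder theorem N ≡ 16 (mod 30). Since 16 ≡ 1 (mod 15) and 15 ∣ 30, we get N ≡ 1 (mod 15).

Not equivalent: only (⇐) holds.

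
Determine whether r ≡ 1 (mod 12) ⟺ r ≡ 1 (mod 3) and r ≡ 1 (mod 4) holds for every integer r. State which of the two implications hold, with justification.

Equivalent; both directions hold.

[⇐] If r ≡ 1 (mod 3) and r ≡ 1 (mod 4), then by the Chinese remainder theorem r ≡ 1 (mod 12). This is exactly r ≡ 1 (mod 12).

[⇒] Suppose r ≡ 1 (mod 12); write r = 12j + 1. Since 3 ∣ 12, reducing mod 3 gives r ≡ 1 (mod 3); since 4 ∣ 12, reducing mod 4 gives r ≡ 1 (mod 4).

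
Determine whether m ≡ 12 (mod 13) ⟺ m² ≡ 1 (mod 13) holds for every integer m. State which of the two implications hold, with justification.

[⇒] Suppose m ≡ 12 (mod 13). Write m = 13j + 12. Then (13j + 12)² = 169j² + 312j + 144 = 13(13j² + 24j + 11) + 1, so m² ≡ 1 (mod 13).

[⇐] This fails: take m = 1. Then 1² = 1 ≡ 1 (mod 13), yet 1 ≡ 1 (mod 13), not 12.

The forward direction holds; the converse fails.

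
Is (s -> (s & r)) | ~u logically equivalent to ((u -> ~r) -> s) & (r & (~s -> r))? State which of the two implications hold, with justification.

(→) This fails. Under u = F, s = F, r = F, the left side is true but the right side is false.

(←) Assume the antecedent. If u is true, the antecedent forces (u = T, s = F, r = T) or (u = T, s = T, r = T), and (s -> (s & r)) | ~u holds there. If u is false, (s -> (s & r)) | ~u reduces to true regardless of the other variables. Either way (s -> (s & r)) | ~u holds.

Not equivalent: only (⇐) holds.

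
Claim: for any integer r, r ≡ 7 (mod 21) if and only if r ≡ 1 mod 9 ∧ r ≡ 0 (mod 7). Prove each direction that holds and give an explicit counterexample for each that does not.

Forward direction. This fails: r = 49 gives 49 ≡ 7 (mod 21) but 49 ≡ 4 (mod 9), so the conjunction on the right does not hold.

Converse. If r ≡ 1 (mod 9) and r ≡ 0 (mod 7), then by the Chinese remainder theorem r ≡ 28 (mod 63). Since 28 ≡ 7 (mod 21) and 21 ∣ 63, we get r ≡ 7 (mod 21).

(⇒) fails; (⇐) holds.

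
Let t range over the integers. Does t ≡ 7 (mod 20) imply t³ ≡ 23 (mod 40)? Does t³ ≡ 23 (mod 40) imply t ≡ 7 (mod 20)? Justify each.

[⇐] The residues r modulo 40 with r³ ≡ 23 (mod 40) are exactly {7}, and each is ≡ 7 (mod 20).

[⇒] This fails: take t = 27. Then 27 ≡ 7 (mod 20), but 27³ = 19683 ≡ 3 (mod 40), not 23.

(⇒) fails; (⇐) holds.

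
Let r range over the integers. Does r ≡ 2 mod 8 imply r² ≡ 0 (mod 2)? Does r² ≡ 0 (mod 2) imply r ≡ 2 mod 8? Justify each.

Not equivalent: only (⇒) holds.

Forward direction. Suppose r ≡ 2 (mod 8). Then r² ≡ 2² = 4 (mod 8), and since 2 ∣ 8, also r² ≡ 0 (mod 2).

Converse. This fails: take r = 0. Then 0² = 0 ≡ 0 (mod 2), yet 0 ≡ 0 (mod 8), not 2.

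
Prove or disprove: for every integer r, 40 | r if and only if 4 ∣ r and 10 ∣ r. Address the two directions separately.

Only the forward direction holds.

Forward direction. If 40 ∣ r, write r = 40q. Since 40 = 10·4, r = 4·(10q), so 4 ∣ r; and since 40 = 4·10, r = 10·(4q), so 10 ∣ r.

Converse. This fails: take r = 20. Both 4 ∣ 20 and 10 ∣ 20, yet 20 is not a multiple of 40 (since 20 = 0·40 + 20), so 40 ∤ 20.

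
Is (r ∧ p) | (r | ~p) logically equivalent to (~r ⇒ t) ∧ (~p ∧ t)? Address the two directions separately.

Not equivalent: only (⇐) holds.

(⟹) This fails. Under p = F, r = F, t = F, the left side is true but the right side is false.

(⟸) Assume the antecedent. If p is true, the antecedent cannot hold. If p is false, (r ∧ p) | (r | ~p) reduces to true regardless of the other variables. Either way (r ∧ p) | (r | ~p) holds.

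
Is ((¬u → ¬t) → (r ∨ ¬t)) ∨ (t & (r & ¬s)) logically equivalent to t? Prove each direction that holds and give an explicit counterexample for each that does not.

Forward direction. This fails. Under u = F, r = F, t = F, s = F, the left side is true but the right side is false.

Converse. This fails. Under u = T, r = F, t = T, s = F, the left side is false but the right side is true.

Neither implication holds.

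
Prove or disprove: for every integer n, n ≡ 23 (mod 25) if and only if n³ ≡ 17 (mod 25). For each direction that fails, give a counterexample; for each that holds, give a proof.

Both directions hold; the statement is true.

(⇒) Suppose n ≡ 23 (mod 25). Write n = 25j + 23. Then (25j + 23)³ = 15625j³ + 43125j² + 39675j + 12167 = 25(625j³ + 1725j² + 1587j + 486) + 17, so n³ ≡ 17 (mod 25).

(⇐) Conversely, suppose n³ ≡ 17 (mod 25). The only residue r in {0, …, 24} with r³ ≡ 17 (mod 25) is r = 23, so n ≡ 23 (mod 25).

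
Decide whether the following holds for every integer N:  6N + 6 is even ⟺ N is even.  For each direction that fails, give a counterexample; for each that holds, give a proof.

(⇐) Suppose N is even. Since 6 is even, 6N is even for every N, so 6N + 6 has the same parity as 6, which is even. Hence 6N + 6 is even.

(⇒) This fails: take N = 3. Then 6N + 6 = 24, which is even, yet N = 3 is odd, not even.

The forward direction fails; the converse holds.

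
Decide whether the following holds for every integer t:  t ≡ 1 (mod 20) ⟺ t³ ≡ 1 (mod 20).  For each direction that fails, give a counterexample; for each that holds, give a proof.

(⇒) Suppose t ≡ 1 (mod 20). Write t = 20j + 1. Then (20j + 1)³ = 8000j³ + 1200j² + 60j + 1 = 20(400j³ + 60j² + 3j) + 1, so t³ ≡ 1 (mod 20).

(⇐) Conversely, suppose t³ ≡ 1 (mod 20). The only residue r in {0, …, 19} with r³ ≡ 1 (mod 20) is r = 1, so t ≡ 1 (mod 20).

Both implications hold.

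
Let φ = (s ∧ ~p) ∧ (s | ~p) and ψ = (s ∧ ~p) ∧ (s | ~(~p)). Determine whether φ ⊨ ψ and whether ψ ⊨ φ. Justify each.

Both directions hold.

(←) Assume the antecedent. If s is true, the antecedent forces (s = T, p = F), and (s ∧ ~p) ∧ (s | ~p) holds there. If s is false, the antecedent cannot hold. Either way (s ∧ ~p) ∧ (s | ~p) holds.

(→) Assume the antecedent. If s is true, the antecedent forces (s = T, p = F), and (s ∧ ~p) ∧ (s | ~(~p)) holds there. If s is false, the antecedent cannot hold. Either way (s ∧ ~p) ∧ (s | ~(~p)) holds.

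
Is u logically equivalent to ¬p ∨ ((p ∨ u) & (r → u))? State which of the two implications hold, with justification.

(⟹) Assume the antecedent. If u is true, ¬p ∨ ((p ∨ u) & (r → u)) reduces to true regardless of the other variables. If u is false, the antecedent cannot hold. Either way ¬p ∨ ((p ∨ u) & (r → u)) holds.

(⟸) This fails. Under u = F, r = F, p = F, the left side is false but the right side is true.

Not equivalent: only (⇒) holds.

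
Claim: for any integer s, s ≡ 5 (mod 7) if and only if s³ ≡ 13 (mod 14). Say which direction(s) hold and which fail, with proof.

Forward direction. This fails: take s = 12. Then 12 ≡ 5 (mod 7), but 12³ = 1728 ≡ 6 (mod 14), not 13.

Converse. This fails: take s = 3. Then 3³ = 27 ≡ 13 (mod 14), yet 3 ≡ 3 (mod 7), not 5.

Neither direction holds.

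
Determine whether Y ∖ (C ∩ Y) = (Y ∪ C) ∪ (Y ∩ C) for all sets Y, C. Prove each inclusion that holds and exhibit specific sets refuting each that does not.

(⊇) This inclusion fails. Take Y = ∅, C = {1}; then 1 ∈ (Y ∪ C) ∪ (Y ∩ C) but 1 ∉ Y ∖ (C ∩ Y).

(⊆) Let x ∈ Y ∖ (C ∩ Y). Then x ∈ Y and x ∉ C, from which x ∈ (Y ∪ C) ∪ (Y ∩ C).

The sets are not equal: only the forward inclusion holds.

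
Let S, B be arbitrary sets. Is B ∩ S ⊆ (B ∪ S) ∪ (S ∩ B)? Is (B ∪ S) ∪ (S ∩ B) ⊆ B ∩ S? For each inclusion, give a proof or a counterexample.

Only the forward inclusion holds.

Reverse inclusion. This inclusion fails. Take S = {1}, B = ∅; then 1 ∈ (B ∪ S) ∪ (S ∩ B) but 1 ∉ B ∩ S.

Forward inclusion. Let x ∈ B ∩ S. Then x ∈ S ∩ B, from which x ∈ (B ∪ S) ∪ (S ∩ B).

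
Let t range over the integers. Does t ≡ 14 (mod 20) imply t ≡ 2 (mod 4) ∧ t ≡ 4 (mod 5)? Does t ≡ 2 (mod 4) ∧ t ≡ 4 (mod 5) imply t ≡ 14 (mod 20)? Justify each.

Both directions hold; the statement is true.

[⇐] If t ≡ 2 (mod 4) and t ≡ 4 (mod 5), then by the Chinese remainder theorem t ≡ 14 (mod 20). This is exactly t ≡ 14 (mod 20).

[⇒] Suppose t ≡ 14 (mod 20); write t = 20j + 14. Since 4 ∣ 20, reducing mod 4 gives t ≡ 14 ≡ 2 (mod 4); since 5 ∣ 20, reducing mod 5 gives t ≡ 14 ≡ 4 (mod 5).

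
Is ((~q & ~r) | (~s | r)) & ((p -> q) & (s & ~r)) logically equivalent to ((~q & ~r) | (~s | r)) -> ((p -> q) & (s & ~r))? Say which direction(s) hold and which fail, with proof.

Only the forward direction holds.

Forward direction. Assume the antecedent. If q is true, the antecedent cannot hold. If q is false, the antecedent forces (q = F, p = F, r = F, s = T), and the consequent holds there. Either way the consequent holds.

Converse. This fails. Under q = T, p = F, r = F, s = T, the left side is false but the right side is true.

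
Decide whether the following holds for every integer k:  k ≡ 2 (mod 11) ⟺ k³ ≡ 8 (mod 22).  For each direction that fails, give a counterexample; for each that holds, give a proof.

The forward direction fails; the converse holds.

(→) This fails: take k = 13. Then 13 ≡ 2 (mod 11), but 13³ = 2197 ≡ 19 (mod 22), not 8.

(←) Conversely, the residues r modulo 22 with r³ ≡ 8 (mod 22) are exactly {2}, and each is ≡ 2 (mod 11).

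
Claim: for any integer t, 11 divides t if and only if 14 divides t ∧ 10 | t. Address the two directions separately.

(⇒) This fails: take t = 11. Certainly 11 ∣ 11, but 14 ∤ 11.

(⇐) This fails: take t = 70. Both 14 ∣ 70 and 10 ∣ 70, yet 70 is not a multiple of 11 (since 70 = 6·11 + 4), so 11 ∤ 70.

(⇒) fails and (⇐) fails.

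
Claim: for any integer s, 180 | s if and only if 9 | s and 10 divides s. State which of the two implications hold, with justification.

Forward direction. If 180 ∣ s, write s = 180q. Since 180 = 20·9, s = 9·(20q), so 9 ∣ s; and since 180 = 18·10, s = 10·(18q), so 10 ∣ s.

Converse. This fails: take s = 90. Both 9 ∣ 90 and 10 ∣ 90, yet 90 is not a multiple of 180 (since 90 = 0·180 + 90), so 180 ∤ 90.

(⇒) holds; (⇐) fails.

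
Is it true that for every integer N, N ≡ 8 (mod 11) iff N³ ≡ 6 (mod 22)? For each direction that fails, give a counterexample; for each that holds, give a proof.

(⟸) The residues r modulo 22 with r³ ≡ 6 (mod 22) are exactly {8}, and each is ≡ 8 (mod 11).

(⟹) This fails: take N = 19. Then 19 ≡ 8 (mod 11), but 19³ = 6859 ≡ 17 (mod 22), not 6.

Only the reverse direction holds.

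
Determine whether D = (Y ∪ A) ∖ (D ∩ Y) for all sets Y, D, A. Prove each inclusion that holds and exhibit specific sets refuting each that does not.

Forward inclusion. This inclusion fails. Take Y = ∅, D = {1}, A = ∅; then 1 ∈ D but 1 ∉ (Y ∪ A) ∖ (D ∩ Y).

Reverse inclusion. This inclusion fails. Take Y = {1}, D = ∅, A = ∅; then 1 ∈ (Y ∪ A) ∖ (D ∩ Y) but 1 ∉ D.

(⊆) fails and (⊇) fails.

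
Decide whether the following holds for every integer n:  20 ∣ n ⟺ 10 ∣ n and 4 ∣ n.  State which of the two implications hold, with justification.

Both directions hold; the statement is true.

(←) Suppose 10 ∣ n and 4 ∣ n. Any common multiple of 10 and 4 is a multiple of their lcm; here lcm(10, 4) = 10·4/gcd(10, 4) = 40/2 = 20, so 20 ∣ n.

(→) If 20 ∣ n, write n = 20q. Since 20 = 2·10, n = 10·(2q), so 10 ∣ n; and since 20 = 5·4, n = 4·(5q), so 4 ∣ n.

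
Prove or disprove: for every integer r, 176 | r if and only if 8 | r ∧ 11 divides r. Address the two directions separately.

Not equivalent: only (⇒) holds.

(⟹) If 176 ∣ r, write r = 176q. Since 176 = 22·8, r = 8·(22q), so 8 ∣ r; and since 176 = 16·11, r = 11·(16q), so 11 ∣ r.

(⟸) This fails: take r = 88. Both 8 ∣ 88 and 11 ∣ 88, yet 88 is not a multiple of 176 (since 88 = 0·176 + 88), so 176 ∤ 88.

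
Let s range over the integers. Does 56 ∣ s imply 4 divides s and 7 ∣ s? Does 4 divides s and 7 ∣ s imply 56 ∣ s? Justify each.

Only the forward direction holds.

[⇒] If 56 ∣ s, write s = 56q. Since 56 = 14·4, s = 4·(14q), so 4 ∣ s; and since 56 = 8·7, s = 7·(8q), so 7 ∣ s.

[⇐] This fails: take s = 28. Both 4 ∣ 28 and 7 ∣ 28, yet 28 is not a multiple of 56 (since 28 = 0·56 + 28), so 56 ∤ 28.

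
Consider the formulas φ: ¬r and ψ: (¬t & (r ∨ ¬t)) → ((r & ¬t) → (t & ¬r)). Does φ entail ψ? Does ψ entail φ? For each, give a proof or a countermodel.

Only the forward implication holds.

[⇒] Assume the antecedent. If t is true, the consequent reduces to true regardless of the other variables. If t is false, the antecedent forces (t = F, r = F), and the consequent holds there. Either way the consequent holds.

[⇐] This fails. Under t = T, r = T, the left side is false but the right side is true.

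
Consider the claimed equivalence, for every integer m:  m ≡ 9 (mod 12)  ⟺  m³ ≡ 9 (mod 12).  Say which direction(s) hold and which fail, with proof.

Both directions hold; the statement is true.

Converse. Suppose m³ ≡ 9 (mod 12). The only residue r in {0, …, 11} with r³ ≡ 9 (mod 12) is r = 9, so m ≡ 9 (mod 12).

Forward direction. Suppose m ≡ 9 (mod 12). Write m = 12j + 9. Then (12j + 9)³ = 1728j³ + 3888j² + 2916j + 729 = 12(144j³ + 324j² + 243j + 60) + 9, so m³ ≡ 9 (mod 12).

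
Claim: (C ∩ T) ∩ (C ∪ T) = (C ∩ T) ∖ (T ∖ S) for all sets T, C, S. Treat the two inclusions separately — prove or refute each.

Forward inclusion. This inclusion fails. Take T = {1}, C = {1}, S = ∅; then 1 ∈ (C ∩ T) ∩ (C ∪ T) but 1 ∉ (C ∩ T) ∖ (T ∖ S).

Reverse inclusion. Let x ∈ (C ∩ T) ∖ (T ∖ S). Then x ∈ T ∩ C ∩ S, from which x ∈ (C ∩ T) ∩ (C ∪ T).

(⊆) fails; (⊇) holds.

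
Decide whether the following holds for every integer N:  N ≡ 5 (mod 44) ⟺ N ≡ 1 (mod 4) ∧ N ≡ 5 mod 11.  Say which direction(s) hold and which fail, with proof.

The biconditional holds.

Converse. If N ≡ 1 (mod 4) and N ≡ 5 (mod 11), then by the Chinese remainder theorem N ≡ 5 (mod 44). This is exactly N ≡ 5 (mod 44).

Forward direction. Suppose N ≡ 5 (mod 44); write N = 44j + 5. Since 4 ∣ 44, reducing mod 4 gives N ≡ 5 ≡ 1 (mod 4); since 11 ∣ 44, reducing mod 11 gives N ≡ 5 (mod 11).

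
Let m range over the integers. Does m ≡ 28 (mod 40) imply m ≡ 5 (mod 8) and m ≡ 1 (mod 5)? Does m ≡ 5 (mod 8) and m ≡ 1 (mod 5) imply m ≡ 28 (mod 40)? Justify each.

(⟹) This fails: m = 28 gives 28 ≡ 28 (mod 40) but 28 ≡ 4 (mod 8), so the conjunction on the right does not hold.

(⟸) This fails: m = 21 satisfies both congruences on the right (21 ≡ 5 mod 8 and 21 ≡ 1 mod 5) yet 21 ≡ 21 (mod 40), not 28.

Neither implication holds.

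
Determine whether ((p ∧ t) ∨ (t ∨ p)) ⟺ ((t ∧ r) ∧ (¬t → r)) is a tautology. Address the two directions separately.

(⇒) This fails. Under p = T, r = F, t = F, the left side is true but the right side is false.

(⇐) Assume the antecedent. If p is true, (p ∧ t) ∨ (t ∨ p) reduces to true regardless of the other variables. If p is false, the antecedent forces (p = F, r = T, t = T), and (p ∧ t) ∨ (t ∨ p) holds there. Either way (p ∧ t) ∨ (t ∨ p) holds.

The forward direction fails; the converse holds.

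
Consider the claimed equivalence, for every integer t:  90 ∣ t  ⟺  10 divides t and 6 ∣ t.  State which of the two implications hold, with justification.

Forward direction. If 90 ∣ t, write t = 90q. Since 90 = 9·10, t = 10·(9q), so 10 ∣ t; and since 90 = 15·6, t = 6·(15q), so 6 ∣ t.

Converse. This fails: take t = 30. Both 10 ∣ 30 and 6 ∣ 30, yet 30 is not a multiple of 90 (since 30 = 0·90 + 30), so 90 ∤ 30.

The forward direction holds; the converse fails.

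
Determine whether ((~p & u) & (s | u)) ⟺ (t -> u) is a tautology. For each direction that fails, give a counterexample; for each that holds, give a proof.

(⇒) holds; (⇐) fails.

Forward direction. Assume the antecedent. If s is true, the antecedent forces (s = T, p = F, u = T, t = F) or (s = T, p = F, u = T, t = T), and t -> u holds there. If s is false, the antecedent forces (s = F, p = F, u = T, t = F) or (s = F, p = F, u = T, t = T), and t -> u holds there. Either way t -> u holds.

Converse. This fails. Under s = F, p = F, u = F, t = F, the left side is false but the right side is true.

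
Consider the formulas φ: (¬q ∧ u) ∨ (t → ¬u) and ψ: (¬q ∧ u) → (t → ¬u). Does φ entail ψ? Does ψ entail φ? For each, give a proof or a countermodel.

Forward direction. This fails. Under u = T, q = F, t = T, the left side is true but the right side is false.

Converse. This fails. Under u = T, q = T, t = T, the left side is false but the right side is true.

(⇒) fails and (⇐) fails.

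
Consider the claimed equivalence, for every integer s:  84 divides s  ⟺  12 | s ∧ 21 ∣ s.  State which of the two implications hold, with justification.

(←) Suppose 12 ∣ s and 21 ∣ s. Any common multiple of 12 and 21 is a multiple of their lcm; here lcm(12, 21) = 12·21/gcd(12, 21) = 252/3 = 84, so 84 ∣ s.

(→) If 84 ∣ s, write s = 84q. Since 84 = 7·12, s = 12·(7q), so 12 ∣ s; and since 84 = 4·21, s = 21·(4q), so 21 ∣ s.

Both directions hold; the statement is true.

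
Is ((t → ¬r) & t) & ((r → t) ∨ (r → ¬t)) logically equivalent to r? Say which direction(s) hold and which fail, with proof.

(⇒) fails and (⇐) fails.

(→) This fails. Under t = T, r = F, the left side is true but the right side is false.

(←) This fails. Under t = F, r = T, the left side is false but the right side is true.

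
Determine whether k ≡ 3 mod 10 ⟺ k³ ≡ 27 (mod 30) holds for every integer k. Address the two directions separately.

(⟹) This fails: take k = 13. Then 13 ≡ 3 (mod 10), but 13³ = 2197 ≡ 7 (mod 30), not 27.

(⟸) Conversely, the residues r modulo 30 with r³ ≡ 27 (mod 30) are exactly {3}, and each is ≡ 3 (mod 10).

Only the converse holds.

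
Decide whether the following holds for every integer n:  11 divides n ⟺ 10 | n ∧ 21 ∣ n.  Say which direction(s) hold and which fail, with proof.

Neither direction holds.

Forward direction. This fails: take n = 11. Certainly 11 ∣ 11, but 10 ∤ 11.

Converse. This fails: take n = 210. Both 10 ∣ 210 and 21 ∣ 210, yet 210 is not a multiple of 11 (since 210 = 19·11 + 1), so 11 ∤ 210.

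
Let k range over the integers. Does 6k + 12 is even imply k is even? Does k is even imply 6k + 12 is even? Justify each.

Not equivalent: only (⇐) holds.

(→) This fails: take k = 3. Then 6k + 12 = 30, which is even, yet k = 3 is odd, not even.

(←) Suppose k is even. Since 6 is even, 6k is even for every k, so 6k + 12 has the same parity as 12, which is even. Hence 6k + 12 is even.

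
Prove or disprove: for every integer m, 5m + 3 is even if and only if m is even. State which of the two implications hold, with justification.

Neither direction holds.

(⟹) This fails: m = 1 gives 5m + 3 = 8, which is even, but 1 is odd, not even.

(⟸) This also fails: m = 6 is even, but 5m + 3 = 33 is odd, not even.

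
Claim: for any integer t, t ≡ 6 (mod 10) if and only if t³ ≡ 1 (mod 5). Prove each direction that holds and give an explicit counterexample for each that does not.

Only the forward implication holds.

Converse. This fails: take t = 1. Then 1³ = 1 ≡ 1 (mod 5), yet 1 ≡ 1 (mod 10), not 6.

Forward direction. Suppose t ≡ 6 (mod 10). Then t³ ≡ 6³ = 216 (mod 10), and since 5 ∣ 10, also t³ ≡ 1 (mod 5).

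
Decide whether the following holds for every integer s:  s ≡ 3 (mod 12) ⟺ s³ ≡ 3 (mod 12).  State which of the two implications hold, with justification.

Forward direction. Suppose s ≡ 3 (mod 12). Write s = 12j + 3. Then (12j + 3)³ = 1728j³ + 1296j² + 324j + 27 = 12(144j³ + 108j² + 27j + 2) + 3, so s³ ≡ 3 (mod 12).

Converse. Suppose s³ ≡ 3 (mod 12). The only residue r in {0, …, 11} with r³ ≡ 3 (mod 12) is r = 3, so s ≡ 3 (mod 12).

Both directions hold.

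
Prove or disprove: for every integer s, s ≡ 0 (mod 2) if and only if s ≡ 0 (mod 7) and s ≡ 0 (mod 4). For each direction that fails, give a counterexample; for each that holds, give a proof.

Only the reverse direction holds.

Forward direction. This fails: s = 2 gives 2 ≡ 0 (mod 2) but 2 ≡ 2 (mod 7), so the conjunction on the right does not hold.

Converse. If s ≡ 0 (mod 7) and s ≡ 0 (mod 4), then by the Chinese remainder theorem s ≡ 0 (mod 28). Since 0 ≡ 0 (mod 2) and 2 ∣ 28, we get s ≡ 0 (mod 2).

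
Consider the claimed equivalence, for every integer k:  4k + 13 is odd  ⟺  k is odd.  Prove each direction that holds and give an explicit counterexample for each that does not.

Not equivalent: only (⇐) holds.

[⇐] Suppose k is odd. Since 4 is even, 4k is even for every k, so 4k + 13 has the same parity as 13, which is odd. Hence 4k + 13 is odd.

[⇒] This fails: take k = 6. Then 4k + 13 = 37, which is odd, yet k = 6 is even, not odd.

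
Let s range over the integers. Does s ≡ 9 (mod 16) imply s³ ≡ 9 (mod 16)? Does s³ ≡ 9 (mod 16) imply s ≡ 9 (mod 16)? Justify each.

Both implications hold.

(⇒) Suppose s ≡ 9 (mod 16). Write s = 16j + 9. Then (16j + 9)³ = 4096j³ + 6912j² + 3888j + 729 = 16(256j³ + 432j² + 243j + 45) + 9, so s³ ≡ 9 (mod 16).

(⇐) Conversely, suppose s³ ≡ 9 (mod 16). The only residue r in {0, …, 15} with r³ ≡ 9 (mod 16) is r = 9, so s ≡ 9 (mod 16).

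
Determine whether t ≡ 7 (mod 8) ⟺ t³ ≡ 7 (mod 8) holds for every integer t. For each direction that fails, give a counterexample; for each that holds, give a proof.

[⇒] Suppose t ≡ 7 (mod 8). Write t = 8j + 7. Then (8j + 7)³ = 512j³ + 1344j² + 1176j + 343 = 8(64j³ + 168j² + 147j + 42) + 7, so t³ ≡ 7 (mod 8).

[⇐] Conversely, suppose t³ ≡ 7 (mod 8). The only residue r in {0, …, 7} with r³ ≡ 7 (mod 8) is r = 7, so t ≡ 7 (mod 8).

Both directions hold; the statement is true.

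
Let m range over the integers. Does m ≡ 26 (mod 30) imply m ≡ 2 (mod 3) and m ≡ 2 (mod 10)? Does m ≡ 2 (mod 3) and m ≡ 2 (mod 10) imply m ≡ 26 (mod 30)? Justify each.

Both directions fail.

(⟹) This fails: m = 26 gives 26 ≡ 26 (mod 30) but 26 ≡ 6 (mod 10), so the conjunction on the right does not hold.

(⟸) This fails: m = 2 satisfies both congruences on the right (2 ≡ 2 mod 3 and 2 ≡ 2 mod 10) yet 2 ≡ 2 (mod 30), not 26.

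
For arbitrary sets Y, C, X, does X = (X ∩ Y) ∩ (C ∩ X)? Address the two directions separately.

Reverse inclusion. Let x ∈ (X ∩ Y) ∩ (C ∩ X). Then x ∈ Y ∩ C ∩ X, from which x ∈ X.

Forward inclusion. This inclusion fails. Take Y = ∅, C = ∅, X = {1}; then 1 ∈ X but 1 ∉ (X ∩ Y) ∩ (C ∩ X).

(⊆) fails; (⊇) holds.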